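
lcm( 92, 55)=5060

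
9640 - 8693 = 947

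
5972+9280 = 15252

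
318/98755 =318/98755 = 0.00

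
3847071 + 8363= 3855434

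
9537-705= 8832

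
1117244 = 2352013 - 1234769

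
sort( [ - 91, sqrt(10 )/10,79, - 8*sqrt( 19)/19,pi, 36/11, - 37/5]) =[-91, - 37/5, - 8 * sqrt( 19 ) /19, sqrt (10 ) /10, pi, 36/11,79]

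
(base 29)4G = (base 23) 5H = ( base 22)60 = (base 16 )84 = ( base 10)132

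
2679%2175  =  504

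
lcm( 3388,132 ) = 10164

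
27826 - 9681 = 18145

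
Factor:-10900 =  - 2^2*5^2*109^1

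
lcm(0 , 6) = 0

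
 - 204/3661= -1 + 3457/3661= -0.06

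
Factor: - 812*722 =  - 2^3*7^1*19^2*29^1 = - 586264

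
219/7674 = 73/2558 = 0.03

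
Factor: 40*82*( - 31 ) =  - 101680 = -  2^4 * 5^1*31^1 * 41^1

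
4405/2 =4405/2 = 2202.50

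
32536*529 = 17211544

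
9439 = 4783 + 4656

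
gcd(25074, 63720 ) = 18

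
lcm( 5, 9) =45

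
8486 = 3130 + 5356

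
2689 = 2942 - 253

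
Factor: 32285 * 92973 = 3^1*5^1*11^1*17^1*587^1*1823^1 = 3001633305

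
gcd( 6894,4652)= 2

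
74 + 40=114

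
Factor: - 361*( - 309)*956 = 106640844=2^2*3^1*19^2*103^1*239^1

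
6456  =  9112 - 2656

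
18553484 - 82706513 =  - 64153029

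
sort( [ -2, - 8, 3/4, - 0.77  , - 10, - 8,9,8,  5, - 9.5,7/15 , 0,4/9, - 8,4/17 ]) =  [  -  10,-9.5, - 8, - 8, - 8, - 2,-0.77,0,4/17, 4/9 , 7/15, 3/4,5,8,9]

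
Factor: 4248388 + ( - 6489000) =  - 2240612 = -2^2 * 11^1*50923^1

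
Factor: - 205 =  - 5^1*41^1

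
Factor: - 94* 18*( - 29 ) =2^2*3^2*29^1*47^1 = 49068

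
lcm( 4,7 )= 28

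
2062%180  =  82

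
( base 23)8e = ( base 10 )198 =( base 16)C6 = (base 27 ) 79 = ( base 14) 102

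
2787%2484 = 303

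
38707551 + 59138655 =97846206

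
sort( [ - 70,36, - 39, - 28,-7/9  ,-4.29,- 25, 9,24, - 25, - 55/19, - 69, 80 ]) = [ - 70, -69,  -  39, - 28, - 25, - 25, - 4.29  ,-55/19 , - 7/9,9,24,36, 80 ] 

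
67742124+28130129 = 95872253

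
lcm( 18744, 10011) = 880968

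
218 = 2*109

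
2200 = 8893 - 6693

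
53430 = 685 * 78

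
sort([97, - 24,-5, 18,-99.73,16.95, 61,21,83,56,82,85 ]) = [ - 99.73, -24,  -  5,16.95,18 , 21, 56,61,82 , 83,85, 97]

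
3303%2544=759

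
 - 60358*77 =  - 4647566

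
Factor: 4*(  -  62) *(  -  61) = 2^3*31^1*61^1 = 15128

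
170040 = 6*28340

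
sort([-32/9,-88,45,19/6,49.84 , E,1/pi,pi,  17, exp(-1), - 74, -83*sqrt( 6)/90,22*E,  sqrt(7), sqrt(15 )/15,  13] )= [ - 88, - 74, -32/9, - 83*sqrt( 6) /90, sqrt( 15)/15,1/pi, exp(  -  1 ),sqrt(  7 ),E, pi,19/6,13, 17, 45,49.84,22*E]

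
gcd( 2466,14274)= 18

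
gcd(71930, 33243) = 1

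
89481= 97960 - 8479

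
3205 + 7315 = 10520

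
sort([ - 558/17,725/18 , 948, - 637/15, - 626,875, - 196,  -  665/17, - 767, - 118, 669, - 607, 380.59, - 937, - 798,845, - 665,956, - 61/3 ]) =[ - 937,  -  798, - 767, - 665,-626, - 607 , - 196,  -  118,-637/15,- 665/17, - 558/17,-61/3,725/18,380.59,669, 845,875,948,956]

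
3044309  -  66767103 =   -  63722794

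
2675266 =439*6094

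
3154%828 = 670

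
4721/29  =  4721/29 = 162.79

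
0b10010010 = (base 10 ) 146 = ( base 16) 92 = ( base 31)4m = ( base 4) 2102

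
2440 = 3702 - 1262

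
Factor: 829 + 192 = 1021 =1021^1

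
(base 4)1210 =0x64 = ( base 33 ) 31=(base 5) 400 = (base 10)100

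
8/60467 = 8/60467= 0.00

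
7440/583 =7440/583 = 12.76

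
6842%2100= 542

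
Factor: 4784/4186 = 8/7 = 2^3  *  7^(-1 ) 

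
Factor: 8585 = 5^1 * 17^1* 101^1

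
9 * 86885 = 781965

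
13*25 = 325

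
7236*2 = 14472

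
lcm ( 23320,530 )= 23320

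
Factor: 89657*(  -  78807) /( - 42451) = 7065599199/42451 =3^1*109^1*241^1*42451^( - 1)*89657^1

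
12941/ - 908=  - 15 + 679/908 = - 14.25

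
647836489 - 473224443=174612046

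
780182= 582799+197383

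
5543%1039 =348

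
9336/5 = 1867 + 1/5=1867.20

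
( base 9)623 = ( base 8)773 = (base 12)363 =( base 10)507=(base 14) 283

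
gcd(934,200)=2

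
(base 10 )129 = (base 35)3o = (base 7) 243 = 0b10000001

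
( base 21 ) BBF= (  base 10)5097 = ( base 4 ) 1033221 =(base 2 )1001111101001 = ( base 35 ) 45M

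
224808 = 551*408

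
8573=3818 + 4755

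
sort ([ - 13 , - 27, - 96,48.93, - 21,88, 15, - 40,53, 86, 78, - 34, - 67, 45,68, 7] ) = [ - 96, - 67,  -  40, - 34, - 27,  -  21,  -  13,7,15, 45,  48.93,53, 68 , 78, 86, 88]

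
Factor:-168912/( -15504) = 207/19 = 3^2 * 19^(  -  1)  *23^1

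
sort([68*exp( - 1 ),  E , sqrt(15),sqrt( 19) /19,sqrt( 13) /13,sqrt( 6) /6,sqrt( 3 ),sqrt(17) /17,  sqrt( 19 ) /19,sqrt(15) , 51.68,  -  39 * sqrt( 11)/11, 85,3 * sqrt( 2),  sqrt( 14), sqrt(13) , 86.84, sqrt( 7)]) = [ - 39*sqrt(11) /11, sqrt( 19 ) /19  ,  sqrt ( 19 ) /19,sqrt( 17)/17 , sqrt(13)/13,sqrt( 6 )/6, sqrt(3),  sqrt ( 7 ),E, sqrt(13 ), sqrt(14),sqrt ( 15),sqrt( 15),3*sqrt( 2 ),  68*exp( - 1),51.68,  85,86.84 ] 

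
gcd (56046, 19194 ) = 6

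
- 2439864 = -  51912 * 47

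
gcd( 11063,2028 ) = 13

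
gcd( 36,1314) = 18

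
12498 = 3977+8521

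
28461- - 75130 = 103591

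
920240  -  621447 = 298793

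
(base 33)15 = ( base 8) 46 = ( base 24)1E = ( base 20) 1i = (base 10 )38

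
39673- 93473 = - 53800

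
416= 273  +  143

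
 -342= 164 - 506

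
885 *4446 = 3934710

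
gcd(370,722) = 2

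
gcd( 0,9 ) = 9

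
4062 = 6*677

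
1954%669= 616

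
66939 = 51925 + 15014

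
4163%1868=427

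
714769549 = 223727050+491042499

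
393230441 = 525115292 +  - 131884851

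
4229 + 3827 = 8056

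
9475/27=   350 + 25/27 =350.93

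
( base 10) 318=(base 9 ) 383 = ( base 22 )EA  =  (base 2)100111110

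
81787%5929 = 4710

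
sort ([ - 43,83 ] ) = [ - 43,  83]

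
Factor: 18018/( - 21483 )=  - 26/31 = -2^1*13^1*31^(- 1 ) 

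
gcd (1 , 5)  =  1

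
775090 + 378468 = 1153558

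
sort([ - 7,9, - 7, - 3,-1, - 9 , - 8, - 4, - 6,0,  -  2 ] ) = [  -  9,-8,-7, - 7, - 6,-4, - 3,- 2, - 1,  0, 9]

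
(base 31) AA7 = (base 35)83M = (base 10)9927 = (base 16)26c7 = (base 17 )205g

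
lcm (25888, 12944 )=25888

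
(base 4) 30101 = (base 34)N3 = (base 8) 1421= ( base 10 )785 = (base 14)401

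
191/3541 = 191/3541 = 0.05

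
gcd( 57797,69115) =1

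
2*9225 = 18450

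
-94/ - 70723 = 94/70723 = 0.00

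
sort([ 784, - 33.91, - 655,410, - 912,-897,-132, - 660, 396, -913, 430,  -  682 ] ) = [ - 913, - 912, - 897,-682, - 660, - 655, - 132, - 33.91 , 396, 410 , 430,784]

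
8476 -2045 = 6431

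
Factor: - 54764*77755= - 4258174820 = - 2^2*5^1 * 13691^1*15551^1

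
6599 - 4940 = 1659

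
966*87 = 84042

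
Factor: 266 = 2^1*7^1*19^1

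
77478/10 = 7747 + 4/5 = 7747.80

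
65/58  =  1 + 7/58 = 1.12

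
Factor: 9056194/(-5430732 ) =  - 2^(-1)*3^( - 1 )*7^1  *19^( - 1 ) * 37^1*17483^1*23819^ ( - 1 ) = -  4528097/2715366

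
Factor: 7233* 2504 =18111432 = 2^3*3^1*313^1*2411^1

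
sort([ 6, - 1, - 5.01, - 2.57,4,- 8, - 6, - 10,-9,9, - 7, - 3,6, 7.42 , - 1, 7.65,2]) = [ - 10, - 9, - 8, - 7, - 6, - 5.01,  -  3,  -  2.57,-1,-1, 2, 4, 6,6,7.42, 7.65, 9]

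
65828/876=16457/219 = 75.15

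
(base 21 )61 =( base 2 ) 1111111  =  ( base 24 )57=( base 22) 5h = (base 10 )127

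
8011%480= 331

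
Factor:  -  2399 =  - 2399^1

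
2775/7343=2775/7343 = 0.38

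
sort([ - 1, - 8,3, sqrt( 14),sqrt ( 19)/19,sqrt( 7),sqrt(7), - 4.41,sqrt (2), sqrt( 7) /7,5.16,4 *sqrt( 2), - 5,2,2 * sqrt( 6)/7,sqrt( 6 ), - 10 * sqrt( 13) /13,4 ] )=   [ - 8, - 5,-4.41, - 10*sqrt( 13 )/13,-1,sqrt ( 19)/19,sqrt( 7)/7, 2*sqrt( 6 )/7,sqrt( 2),2,sqrt ( 6 ),sqrt( 7),sqrt(7 ),3,sqrt( 14), 4,5.16, 4*sqrt(2 )] 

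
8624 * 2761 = 23810864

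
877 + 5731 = 6608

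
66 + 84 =150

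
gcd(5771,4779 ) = 1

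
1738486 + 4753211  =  6491697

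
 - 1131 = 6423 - 7554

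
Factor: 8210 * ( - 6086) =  -49966060 =- 2^2 * 5^1*17^1*179^1 *821^1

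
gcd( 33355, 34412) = 7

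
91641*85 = 7789485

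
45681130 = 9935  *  4598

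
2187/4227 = 729/1409 = 0.52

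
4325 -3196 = 1129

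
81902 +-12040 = 69862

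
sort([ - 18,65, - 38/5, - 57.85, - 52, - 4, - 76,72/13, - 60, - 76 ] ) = [ - 76,  -  76, - 60,- 57.85 , - 52, - 18 , - 38/5, - 4,72/13, 65]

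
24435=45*543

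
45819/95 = 482 + 29/95 = 482.31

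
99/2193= 33/731= 0.05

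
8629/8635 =8629/8635  =  1.00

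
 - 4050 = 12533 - 16583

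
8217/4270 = 8217/4270=1.92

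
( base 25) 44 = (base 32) 38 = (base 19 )59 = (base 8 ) 150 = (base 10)104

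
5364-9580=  - 4216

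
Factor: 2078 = 2^1*1039^1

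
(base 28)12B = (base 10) 851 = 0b1101010011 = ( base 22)1gf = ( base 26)16j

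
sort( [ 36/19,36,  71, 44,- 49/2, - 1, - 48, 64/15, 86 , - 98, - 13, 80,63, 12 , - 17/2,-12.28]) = [ - 98, - 48,-49/2, - 13,-12.28, - 17/2,-1,36/19, 64/15, 12, 36, 44, 63, 71 , 80,86] 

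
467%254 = 213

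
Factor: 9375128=2^3*7^1*167413^1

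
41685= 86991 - 45306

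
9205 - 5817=3388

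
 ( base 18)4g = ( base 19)4c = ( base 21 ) 44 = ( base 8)130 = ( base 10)88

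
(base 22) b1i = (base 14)1D52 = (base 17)1199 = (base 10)5364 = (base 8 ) 12364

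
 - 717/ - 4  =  179 + 1/4  =  179.25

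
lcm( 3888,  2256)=182736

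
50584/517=97  +  435/517 = 97.84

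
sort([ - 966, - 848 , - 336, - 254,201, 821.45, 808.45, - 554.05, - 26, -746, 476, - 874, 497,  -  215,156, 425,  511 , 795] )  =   [- 966,  -  874,-848, - 746, - 554.05, - 336,- 254,-215,  -  26,156, 201, 425, 476, 497 , 511, 795,808.45 , 821.45 ] 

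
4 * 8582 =34328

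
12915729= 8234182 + 4681547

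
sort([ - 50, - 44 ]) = [ - 50, - 44]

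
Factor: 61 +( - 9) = 2^2*13^1 = 52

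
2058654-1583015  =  475639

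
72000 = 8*9000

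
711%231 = 18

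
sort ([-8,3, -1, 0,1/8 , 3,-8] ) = [ - 8, - 8, - 1,  0,  1/8,3, 3]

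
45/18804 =15/6268 = 0.00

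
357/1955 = 21/115 = 0.18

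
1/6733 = 1/6733 = 0.00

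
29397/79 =29397/79  =  372.11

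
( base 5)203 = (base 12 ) 45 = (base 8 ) 65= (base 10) 53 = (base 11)49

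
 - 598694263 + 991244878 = 392550615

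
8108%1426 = 978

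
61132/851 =61132/851 = 71.84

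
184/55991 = 184/55991 = 0.00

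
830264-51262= 779002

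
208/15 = 208/15 = 13.87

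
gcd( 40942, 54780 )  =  22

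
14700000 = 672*21875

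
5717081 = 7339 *779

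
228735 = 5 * 45747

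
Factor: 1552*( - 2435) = -2^4*5^1*97^1*487^1 = - 3779120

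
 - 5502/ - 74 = 2751/37= 74.35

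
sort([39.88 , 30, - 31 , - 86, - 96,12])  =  [-96 , -86, - 31 , 12,30,39.88 ]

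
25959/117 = 8653/39 = 221.87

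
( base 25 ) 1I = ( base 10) 43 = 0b101011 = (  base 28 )1f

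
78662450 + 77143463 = 155805913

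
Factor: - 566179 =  - 566179^1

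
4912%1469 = 505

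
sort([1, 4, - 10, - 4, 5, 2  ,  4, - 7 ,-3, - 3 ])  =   [  -  10,-7, - 4,  -  3  , - 3, 1, 2, 4, 4,5]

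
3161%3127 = 34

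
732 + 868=1600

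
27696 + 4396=32092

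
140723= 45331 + 95392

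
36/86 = 18/43 =0.42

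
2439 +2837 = 5276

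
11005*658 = 7241290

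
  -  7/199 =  - 1 + 192/199  =  - 0.04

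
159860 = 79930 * 2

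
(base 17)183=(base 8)654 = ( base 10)428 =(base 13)26C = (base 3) 120212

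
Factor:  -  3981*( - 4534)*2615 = 2^1*3^1*5^1 * 523^1*1327^1*2267^1 = 47200368210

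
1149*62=71238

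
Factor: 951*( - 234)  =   - 222534 =- 2^1*3^3*13^1 * 317^1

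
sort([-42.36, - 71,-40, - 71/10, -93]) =[ - 93, - 71, -42.36, - 40,-71/10] 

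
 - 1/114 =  - 1 + 113/114 = -  0.01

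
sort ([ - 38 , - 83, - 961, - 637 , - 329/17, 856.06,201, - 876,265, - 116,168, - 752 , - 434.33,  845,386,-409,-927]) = [ - 961 ,- 927 ,-876 , - 752, - 637,-434.33,- 409,-116, - 83 ,-38,-329/17,168 , 201,265, 386,845,856.06 ] 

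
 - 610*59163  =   - 36089430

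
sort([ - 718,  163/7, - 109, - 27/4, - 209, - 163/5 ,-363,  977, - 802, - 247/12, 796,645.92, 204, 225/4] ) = [ - 802, - 718,-363, - 209,- 109, - 163/5,-247/12, - 27/4, 163/7, 225/4,204, 645.92,  796,  977] 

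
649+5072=5721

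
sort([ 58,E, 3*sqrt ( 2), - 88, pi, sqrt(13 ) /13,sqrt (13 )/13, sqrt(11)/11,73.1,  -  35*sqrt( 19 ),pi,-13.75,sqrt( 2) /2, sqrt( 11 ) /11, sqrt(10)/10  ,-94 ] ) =[ - 35*sqrt( 19 ), - 94,- 88,-13.75,sqrt(13)/13 , sqrt( 13 )/13, sqrt( 11 ) /11 , sqrt( 11 )/11,sqrt(10 )/10,sqrt( 2)/2, E, pi,pi,3*sqrt(2 ), 58, 73.1] 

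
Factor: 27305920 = 2^6 * 5^1 * 85331^1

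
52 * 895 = 46540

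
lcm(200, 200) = 200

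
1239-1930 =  - 691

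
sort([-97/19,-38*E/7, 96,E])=[ - 38*E/7, - 97/19 , E,96] 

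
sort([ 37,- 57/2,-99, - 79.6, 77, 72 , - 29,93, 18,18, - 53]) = [ -99, - 79.6, - 53, - 29,  -  57/2,18  ,  18,37,72,  77 , 93]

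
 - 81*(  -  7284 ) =590004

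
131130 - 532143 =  - 401013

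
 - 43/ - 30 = 1+13/30 = 1.43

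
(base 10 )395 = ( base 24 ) gb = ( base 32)CB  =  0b110001011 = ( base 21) ih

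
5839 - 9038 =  - 3199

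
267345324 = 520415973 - 253070649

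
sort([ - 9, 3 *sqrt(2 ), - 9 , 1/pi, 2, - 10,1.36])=[ - 10, - 9, - 9,1/pi,1.36,  2,3*sqrt( 2 ) ] 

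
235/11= 235/11 = 21.36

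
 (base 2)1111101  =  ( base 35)3k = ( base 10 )125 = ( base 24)55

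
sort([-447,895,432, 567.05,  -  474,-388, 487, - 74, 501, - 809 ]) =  [-809, - 474, - 447, - 388,- 74,432, 487, 501, 567.05,  895 ] 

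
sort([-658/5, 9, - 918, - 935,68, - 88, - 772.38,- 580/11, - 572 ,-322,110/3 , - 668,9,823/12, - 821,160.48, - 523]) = [ - 935, - 918,- 821,  -  772.38, - 668, -572 , - 523,-322, - 658/5, - 88 , - 580/11, 9, 9,110/3,68, 823/12,  160.48]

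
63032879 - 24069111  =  38963768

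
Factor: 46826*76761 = 2^1*3^3 * 13^1 *1801^1*2843^1 = 3594410586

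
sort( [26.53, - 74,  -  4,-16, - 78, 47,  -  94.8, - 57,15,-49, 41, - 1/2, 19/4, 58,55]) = [ - 94.8 , - 78, - 74, - 57,- 49 , - 16,- 4, - 1/2, 19/4,15 , 26.53 , 41, 47,55, 58]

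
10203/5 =2040 + 3/5 = 2040.60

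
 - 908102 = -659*1378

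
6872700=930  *7390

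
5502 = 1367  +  4135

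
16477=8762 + 7715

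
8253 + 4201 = 12454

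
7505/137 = 54 + 107/137 =54.78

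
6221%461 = 228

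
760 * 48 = 36480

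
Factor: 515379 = 3^1*171793^1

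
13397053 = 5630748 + 7766305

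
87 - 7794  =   - 7707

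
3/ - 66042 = - 1/22014 = - 0.00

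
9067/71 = 127 + 50/71 = 127.70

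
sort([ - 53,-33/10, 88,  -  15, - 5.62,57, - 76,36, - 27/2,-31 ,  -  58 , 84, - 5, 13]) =[-76, - 58, - 53,-31, - 15  , -27/2, - 5.62, - 5,-33/10, 13,36,57,84,  88] 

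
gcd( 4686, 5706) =6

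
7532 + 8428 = 15960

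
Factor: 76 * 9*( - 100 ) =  - 68400 = - 2^4*3^2*5^2*19^1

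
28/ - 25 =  - 28/25 = - 1.12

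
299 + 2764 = 3063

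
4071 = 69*59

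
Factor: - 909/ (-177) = 303/59 = 3^1*59^( -1)* 101^1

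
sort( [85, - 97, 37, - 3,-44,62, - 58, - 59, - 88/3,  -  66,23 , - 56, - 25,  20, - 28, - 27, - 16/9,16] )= [ - 97, - 66, - 59, - 58, - 56,- 44, - 88/3, - 28, - 27 , - 25, - 3, - 16/9,16,20,23, 37,62,85]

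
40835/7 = 40835/7 = 5833.57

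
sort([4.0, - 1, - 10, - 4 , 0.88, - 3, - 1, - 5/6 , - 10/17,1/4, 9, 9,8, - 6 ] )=[ - 10, - 6,-4, - 3 , - 1, - 1, - 5/6,-10/17,1/4,  0.88,4.0,  8, 9, 9]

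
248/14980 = 62/3745 = 0.02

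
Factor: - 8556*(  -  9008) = 77072448 = 2^6*3^1*23^1 * 31^1*563^1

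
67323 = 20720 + 46603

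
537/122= 537/122=4.40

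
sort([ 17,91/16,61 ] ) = [ 91/16,  17,  61 ]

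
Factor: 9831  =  3^1 * 29^1*113^1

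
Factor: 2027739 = 3^1 * 7^1*223^1 * 433^1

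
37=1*37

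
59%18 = 5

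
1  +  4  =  5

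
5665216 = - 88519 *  (-64)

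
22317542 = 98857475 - 76539933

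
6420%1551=216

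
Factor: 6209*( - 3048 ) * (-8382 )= 2^4*3^2*7^1*11^1*127^2*887^1 = 158629618224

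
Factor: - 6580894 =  - 2^1*37^1*113^1 * 787^1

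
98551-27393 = 71158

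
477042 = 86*5547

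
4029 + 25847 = 29876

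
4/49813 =4/49813 = 0.00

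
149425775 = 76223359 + 73202416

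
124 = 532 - 408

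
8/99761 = 8/99761 = 0.00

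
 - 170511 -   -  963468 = 792957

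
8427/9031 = 8427/9031 = 0.93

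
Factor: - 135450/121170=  - 645/577= -3^1*5^1*43^1*577^( - 1)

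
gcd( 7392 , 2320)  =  16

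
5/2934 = 5/2934 = 0.00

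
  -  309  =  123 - 432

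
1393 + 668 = 2061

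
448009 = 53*8453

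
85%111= 85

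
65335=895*73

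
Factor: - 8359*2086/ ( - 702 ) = 670649/27  =  3^( - 3)*7^1*149^1*643^1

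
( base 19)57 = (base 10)102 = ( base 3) 10210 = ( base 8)146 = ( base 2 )1100110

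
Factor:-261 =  - 3^2*29^1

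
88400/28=3157 + 1/7 = 3157.14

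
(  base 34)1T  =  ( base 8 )77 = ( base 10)63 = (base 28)27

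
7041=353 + 6688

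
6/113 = 6/113 = 0.05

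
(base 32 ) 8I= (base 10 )274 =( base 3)101011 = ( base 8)422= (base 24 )BA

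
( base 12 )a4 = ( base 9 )147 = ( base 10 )124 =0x7C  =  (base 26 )4k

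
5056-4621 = 435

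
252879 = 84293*3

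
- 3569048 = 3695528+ - 7264576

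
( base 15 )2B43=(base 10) 9288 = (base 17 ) 1f26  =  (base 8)22110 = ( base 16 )2448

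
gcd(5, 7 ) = 1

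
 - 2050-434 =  - 2484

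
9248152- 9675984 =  - 427832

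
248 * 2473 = 613304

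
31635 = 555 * 57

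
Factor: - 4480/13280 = -28/83 = - 2^2*7^1*83^( - 1) 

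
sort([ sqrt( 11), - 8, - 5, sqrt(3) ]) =[ - 8,- 5,sqrt( 3), sqrt(11 ) ]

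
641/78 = 641/78 = 8.22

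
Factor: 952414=2^1*199^1*2393^1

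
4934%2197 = 540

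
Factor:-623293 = - 11^1*56663^1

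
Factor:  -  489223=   -  7^1*47^1*1487^1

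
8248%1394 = 1278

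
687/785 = 687/785 = 0.88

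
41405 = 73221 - 31816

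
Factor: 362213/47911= 47911^(-1) * 362213^1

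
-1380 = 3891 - 5271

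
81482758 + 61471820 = 142954578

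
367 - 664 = - 297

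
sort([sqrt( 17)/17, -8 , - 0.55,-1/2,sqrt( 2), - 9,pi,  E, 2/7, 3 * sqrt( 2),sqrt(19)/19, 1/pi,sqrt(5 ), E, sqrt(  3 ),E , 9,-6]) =[ - 9, - 8, - 6, - 0.55,-1/2,sqrt( 19)/19,sqrt (17 )/17,2/7, 1/pi,sqrt( 2 ),sqrt( 3),sqrt( 5),E,E,E, pi,  3 * sqrt( 2 ),9] 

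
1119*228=255132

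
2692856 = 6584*409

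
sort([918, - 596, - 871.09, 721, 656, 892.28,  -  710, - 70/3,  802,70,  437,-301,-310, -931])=[ -931,- 871.09, - 710, - 596, - 310,-301,  -  70/3, 70, 437, 656, 721, 802, 892.28,918] 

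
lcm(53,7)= 371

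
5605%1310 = 365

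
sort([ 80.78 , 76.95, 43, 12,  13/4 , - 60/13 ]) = [  -  60/13, 13/4,12,43,76.95, 80.78]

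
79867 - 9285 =70582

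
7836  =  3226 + 4610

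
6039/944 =6039/944  =  6.40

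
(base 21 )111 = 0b111001111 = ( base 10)463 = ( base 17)1A4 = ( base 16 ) 1cf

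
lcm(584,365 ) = 2920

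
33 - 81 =  -  48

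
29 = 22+7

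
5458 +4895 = 10353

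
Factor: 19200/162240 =20/169 = 2^2*5^1*13^( - 2 )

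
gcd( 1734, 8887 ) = 1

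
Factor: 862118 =2^1*223^1*1933^1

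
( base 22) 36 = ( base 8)110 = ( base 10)72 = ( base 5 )242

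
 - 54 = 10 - 64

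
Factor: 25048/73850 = 2^2*5^ ( - 2)*7^( - 1)*31^1 * 101^1*211^(- 1 ) = 12524/36925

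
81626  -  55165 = 26461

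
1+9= 10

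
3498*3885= 13589730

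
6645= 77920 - 71275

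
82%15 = 7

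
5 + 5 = 10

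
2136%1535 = 601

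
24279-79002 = - 54723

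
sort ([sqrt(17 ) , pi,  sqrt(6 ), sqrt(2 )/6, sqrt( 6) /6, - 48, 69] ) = [ - 48, sqrt(2 ) /6,sqrt( 6 ) /6,  sqrt(6 ), pi, sqrt(17 ), 69 ]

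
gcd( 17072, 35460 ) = 4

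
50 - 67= - 17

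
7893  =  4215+3678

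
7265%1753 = 253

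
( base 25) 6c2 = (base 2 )111111010100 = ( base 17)E06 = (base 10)4052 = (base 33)3nq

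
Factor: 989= 23^1*43^1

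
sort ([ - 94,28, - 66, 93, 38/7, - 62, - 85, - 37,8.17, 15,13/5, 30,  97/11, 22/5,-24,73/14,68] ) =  [ - 94, - 85 ,  -  66, - 62, - 37, - 24, 13/5,22/5, 73/14,38/7, 8.17, 97/11, 15,28, 30, 68, 93]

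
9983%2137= 1435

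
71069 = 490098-419029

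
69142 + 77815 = 146957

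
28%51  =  28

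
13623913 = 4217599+9406314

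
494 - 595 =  - 101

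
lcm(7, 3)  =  21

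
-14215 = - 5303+-8912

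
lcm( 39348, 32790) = 196740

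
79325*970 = 76945250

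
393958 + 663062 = 1057020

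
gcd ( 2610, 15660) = 2610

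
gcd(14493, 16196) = 1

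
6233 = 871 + 5362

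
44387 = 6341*7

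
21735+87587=109322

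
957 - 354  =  603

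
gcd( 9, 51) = 3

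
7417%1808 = 185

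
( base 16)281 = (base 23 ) 14k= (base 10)641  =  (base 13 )3a4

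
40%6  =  4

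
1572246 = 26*60471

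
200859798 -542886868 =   -  342027070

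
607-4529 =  - 3922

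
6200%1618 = 1346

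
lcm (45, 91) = 4095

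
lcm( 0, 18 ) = 0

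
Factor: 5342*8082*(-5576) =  - 240738469344 = -  2^5*3^2*17^1*41^1*449^1*2671^1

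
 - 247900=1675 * (-148 )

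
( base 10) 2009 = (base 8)3731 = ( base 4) 133121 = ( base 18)63B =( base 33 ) 1rt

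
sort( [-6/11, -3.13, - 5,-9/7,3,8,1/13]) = [ - 5,-3.13,- 9/7,-6/11, 1/13,3,  8 ] 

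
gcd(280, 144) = 8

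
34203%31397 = 2806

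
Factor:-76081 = -76081^1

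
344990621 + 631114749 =976105370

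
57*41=2337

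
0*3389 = 0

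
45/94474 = 45/94474 = 0.00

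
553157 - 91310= 461847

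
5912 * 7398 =43736976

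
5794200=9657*600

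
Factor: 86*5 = 430 =2^1*5^1  *  43^1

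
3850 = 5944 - 2094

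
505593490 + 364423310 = 870016800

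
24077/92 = 261 + 65/92 = 261.71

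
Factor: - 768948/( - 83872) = 192237/20968 = 2^( - 3)*3^1*139^1* 461^1*2621^(  -  1 )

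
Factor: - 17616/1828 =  - 2^2*3^1*367^1* 457^ ( - 1)=- 4404/457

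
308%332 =308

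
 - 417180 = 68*( - 6135 ) 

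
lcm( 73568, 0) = 0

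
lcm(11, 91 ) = 1001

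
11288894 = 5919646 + 5369248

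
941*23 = 21643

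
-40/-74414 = 20/37207= 0.00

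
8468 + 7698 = 16166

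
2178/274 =1089/137  =  7.95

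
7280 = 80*91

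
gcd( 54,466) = 2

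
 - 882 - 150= - 1032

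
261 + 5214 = 5475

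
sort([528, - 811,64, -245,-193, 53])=[ - 811 , - 245 ,-193,53,64, 528] 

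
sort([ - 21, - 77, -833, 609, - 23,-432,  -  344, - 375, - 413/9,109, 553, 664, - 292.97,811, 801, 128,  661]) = [ - 833,-432, - 375, - 344,  -  292.97, - 77, - 413/9, - 23, - 21, 109, 128,553,609, 661,664, 801, 811 ]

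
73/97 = 73/97 =0.75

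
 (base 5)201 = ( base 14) 39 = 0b110011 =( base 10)51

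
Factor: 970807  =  23^1 * 42209^1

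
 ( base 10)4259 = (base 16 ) 10a3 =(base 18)D2B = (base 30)4LT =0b1000010100011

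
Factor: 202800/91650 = 2^3*13^1*47^(-1)  =  104/47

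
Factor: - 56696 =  - 2^3*19^1*373^1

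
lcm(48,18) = 144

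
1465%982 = 483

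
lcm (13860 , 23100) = 69300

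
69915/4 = 17478 + 3/4 =17478.75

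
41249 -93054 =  - 51805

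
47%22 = 3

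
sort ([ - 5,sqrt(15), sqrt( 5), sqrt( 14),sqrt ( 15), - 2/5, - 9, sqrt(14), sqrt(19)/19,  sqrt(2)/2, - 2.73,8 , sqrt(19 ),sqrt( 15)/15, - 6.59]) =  [ - 9, - 6.59, - 5 , - 2.73, - 2/5,sqrt(19) /19,sqrt(15)/15,sqrt ( 2 ) /2,sqrt( 5 ), sqrt ( 14),sqrt(14 ), sqrt( 15) , sqrt(15),sqrt(19),8]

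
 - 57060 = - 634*90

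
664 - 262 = 402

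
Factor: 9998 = 2^1*4999^1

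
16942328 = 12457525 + 4484803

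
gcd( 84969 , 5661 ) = 9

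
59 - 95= - 36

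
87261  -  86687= 574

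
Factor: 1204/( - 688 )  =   - 2^(  -  2 )*7^1 = - 7/4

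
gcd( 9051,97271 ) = 1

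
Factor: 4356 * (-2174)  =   - 9469944 = - 2^3*3^2*11^2*1087^1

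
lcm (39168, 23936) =430848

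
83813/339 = 83813/339 = 247.24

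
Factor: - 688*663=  - 456144 =- 2^4 *3^1*  13^1*17^1 * 43^1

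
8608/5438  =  4304/2719 = 1.58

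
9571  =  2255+7316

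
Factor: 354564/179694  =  294/149 = 2^1*3^1*7^2*149^( - 1)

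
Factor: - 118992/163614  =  -8/11 = - 2^3 * 11^(  -  1)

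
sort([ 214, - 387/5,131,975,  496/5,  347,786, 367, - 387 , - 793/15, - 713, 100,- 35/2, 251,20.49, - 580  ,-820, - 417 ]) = [  -  820,-713 , - 580, - 417, - 387, - 387/5,  -  793/15 , - 35/2, 20.49,496/5,100,131 , 214,  251,  347,367,786,975]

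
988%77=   64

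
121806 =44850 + 76956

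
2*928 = 1856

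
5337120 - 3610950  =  1726170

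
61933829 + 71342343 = 133276172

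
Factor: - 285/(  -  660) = 2^( - 2)*11^( - 1)*19^1 = 19/44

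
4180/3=4180/3   =  1393.33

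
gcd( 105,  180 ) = 15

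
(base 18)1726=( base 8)17716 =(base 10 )8142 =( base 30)91c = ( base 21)i9f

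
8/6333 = 8/6333 = 0.00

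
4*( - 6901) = - 27604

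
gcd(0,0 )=0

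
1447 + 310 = 1757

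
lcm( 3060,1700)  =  15300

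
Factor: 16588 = 2^2*11^1*13^1 * 29^1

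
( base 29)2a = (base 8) 104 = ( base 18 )3E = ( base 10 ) 68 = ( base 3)2112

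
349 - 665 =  - 316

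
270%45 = 0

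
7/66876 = 7/66876= 0.00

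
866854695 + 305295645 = 1172150340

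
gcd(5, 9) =1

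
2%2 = 0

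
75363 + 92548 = 167911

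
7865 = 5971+1894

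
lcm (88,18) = 792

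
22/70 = 11/35 = 0.31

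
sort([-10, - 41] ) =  [ - 41, - 10 ] 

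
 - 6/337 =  - 6/337=-0.02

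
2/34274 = 1/17137=   0.00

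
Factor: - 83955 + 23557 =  - 60398 = - 2^1 * 13^1*23^1*101^1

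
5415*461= 2496315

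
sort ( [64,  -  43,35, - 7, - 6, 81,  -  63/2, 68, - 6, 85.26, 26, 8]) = [ - 43, - 63/2, - 7, - 6,-6, 8 , 26, 35 , 64,  68, 81, 85.26]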